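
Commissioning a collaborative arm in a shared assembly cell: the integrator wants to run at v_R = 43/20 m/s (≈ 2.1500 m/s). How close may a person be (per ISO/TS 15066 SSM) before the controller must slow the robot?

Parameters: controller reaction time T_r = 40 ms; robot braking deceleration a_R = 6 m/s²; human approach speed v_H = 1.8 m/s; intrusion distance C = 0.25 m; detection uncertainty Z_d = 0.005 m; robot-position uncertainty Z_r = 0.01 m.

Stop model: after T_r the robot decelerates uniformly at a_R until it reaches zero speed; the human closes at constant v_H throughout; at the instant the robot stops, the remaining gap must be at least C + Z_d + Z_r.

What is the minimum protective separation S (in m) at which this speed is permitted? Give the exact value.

S_min = 34877/24000 m = 1.4532 m

stop time T_s = (43/20)/6 = 0.3583 s
robot covers v_R·T_r = 2.1500·0.0400 = 0.0860 m before braking
braking distance = 2.1500²/(2·6.0000) = 0.3852 m
human closes 1.8000·0.3983 = 0.7170 m
margins: 0.2500+0.0050+0.0100 = 0.2650 m
S_min ≈ 0.0860+0.3852+0.7170+0.2650  ⇒  S_min = 34877/24000 m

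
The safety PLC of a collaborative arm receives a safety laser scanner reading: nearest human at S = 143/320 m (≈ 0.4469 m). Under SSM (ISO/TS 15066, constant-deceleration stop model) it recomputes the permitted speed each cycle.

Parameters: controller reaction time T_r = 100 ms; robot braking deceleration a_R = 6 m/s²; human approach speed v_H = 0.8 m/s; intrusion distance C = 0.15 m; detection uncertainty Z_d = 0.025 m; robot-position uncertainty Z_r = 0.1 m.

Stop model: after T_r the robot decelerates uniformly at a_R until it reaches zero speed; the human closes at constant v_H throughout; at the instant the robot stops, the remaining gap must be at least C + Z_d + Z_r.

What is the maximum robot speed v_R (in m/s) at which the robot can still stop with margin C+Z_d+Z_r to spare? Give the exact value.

collect terms ⇒ (1/12)·v_R² + (7/30)·v_R + (-147/1600) = 0
  disc = (7/30)² − 4·(1/12)·(-147/1600) = 49/576 ; √disc = 7/24
  v_R = (−(7/30) + 7/24) / (2·(1/12)) = 7/20 m/s
check:
T_s = v_R/a_R = (7/20)/6 = 0.0583 s
reaction-phase robot travel = 0.3500·0.1000 = 0.0350 m
braking distance = 0.3500²/(2·6.0000) = 0.0102 m
human closes 0.8000·0.1583 = 0.1267 m
margins: 0.1500+0.0250+0.1000 = 0.2750 m
sum ≈ 0.0350+0.0102+0.1267+0.2750 ≈ 0.4469 m = S ✓

v_R_max = 7/20 m/s = 0.3500 m/s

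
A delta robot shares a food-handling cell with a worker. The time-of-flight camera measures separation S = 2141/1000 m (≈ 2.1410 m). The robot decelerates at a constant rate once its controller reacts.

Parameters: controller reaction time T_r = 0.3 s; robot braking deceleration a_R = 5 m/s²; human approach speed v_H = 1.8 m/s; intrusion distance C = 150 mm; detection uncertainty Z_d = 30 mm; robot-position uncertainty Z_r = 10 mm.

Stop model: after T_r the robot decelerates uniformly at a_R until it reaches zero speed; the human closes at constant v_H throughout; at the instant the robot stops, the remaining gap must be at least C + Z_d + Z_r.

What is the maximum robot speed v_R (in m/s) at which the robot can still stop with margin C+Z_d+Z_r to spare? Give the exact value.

at the boundary: (1/10)·v² + (33/50)·v + (-1411/1000) = 0
  disc = (33/50)² − 4·(1/10)·(-1411/1000) = 1 ; √disc = 1
  v_R = (−(33/50) + 1) / (2·(1/10)) = 17/10 m/s
check:
braking lasts T_s = (17/10)/5 = 0.3400 s
reaction-phase robot travel = 1.7000·0.3000 = 0.5100 m
robot under decel: 1.7000²/(2·5.0000) = 0.2890 m
human closes 1.8000·0.6400 = 1.1520 m
residual clearance needed = 0.1500+0.0300+0.0100 = 0.1900 m
sum ≈ 0.5100+0.2890+1.1520+0.1900 ≈ 2.1410 m = S ✓

v_R_max = 17/10 m/s = 1.7000 m/s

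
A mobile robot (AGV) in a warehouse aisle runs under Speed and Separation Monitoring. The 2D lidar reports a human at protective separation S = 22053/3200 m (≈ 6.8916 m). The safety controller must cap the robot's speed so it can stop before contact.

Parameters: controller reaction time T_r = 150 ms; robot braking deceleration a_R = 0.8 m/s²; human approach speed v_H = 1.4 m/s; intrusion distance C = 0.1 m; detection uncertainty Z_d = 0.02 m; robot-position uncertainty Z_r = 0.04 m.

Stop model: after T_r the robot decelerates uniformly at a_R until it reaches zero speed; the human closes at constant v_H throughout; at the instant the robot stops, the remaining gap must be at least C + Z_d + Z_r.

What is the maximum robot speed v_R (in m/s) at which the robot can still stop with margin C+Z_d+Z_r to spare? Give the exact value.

quadratic (5/8)·v² + (19/10)·v + (-20869/3200) = 0
  disc = (19/10)² − 4·(5/8)·(-20869/3200) = 127449/6400 ; √disc = 357/80
  v_R = (−(19/10) + 357/80) / (2·(5/8)) = 41/20 m/s
check:
braking lasts T_s = (41/20)/(4/5) = 2.5625 s
reaction-phase robot travel = 2.0500·0.1500 = 0.3075 m
robot under decel: 2.0500²/(2·0.8000) = 2.6266 m
human over T_r+T_s: 1.4000·(0.1500+2.5625) = 3.7975 m
residual clearance needed = 0.1000+0.0200+0.0400 = 0.1600 m
sum ≈ 0.3075+2.6266+3.7975+0.1600 ≈ 6.8916 m = S ✓

v_R_max = 41/20 m/s = 2.0500 m/s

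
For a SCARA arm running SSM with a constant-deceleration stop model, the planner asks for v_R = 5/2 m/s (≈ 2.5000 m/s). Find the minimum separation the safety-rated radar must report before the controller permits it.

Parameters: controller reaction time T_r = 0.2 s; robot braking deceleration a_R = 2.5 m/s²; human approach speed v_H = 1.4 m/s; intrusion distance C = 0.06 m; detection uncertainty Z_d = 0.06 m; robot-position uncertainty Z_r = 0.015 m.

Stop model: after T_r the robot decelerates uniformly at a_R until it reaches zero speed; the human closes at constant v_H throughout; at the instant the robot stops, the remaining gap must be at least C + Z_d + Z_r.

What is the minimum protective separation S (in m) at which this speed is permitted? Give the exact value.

stop time T_s = (5/2)/(5/2) = 1.0000 s
reaction-phase robot travel = 2.5000·0.2000 = 0.5000 m
robot covers 2.5000·1.0000 − ½·2.5000·1.0000² = 1.2500 m while stopping
person approaches 1.4000·(0.2000+1.0000) = 1.6800 m
residual clearance needed = 0.0600+0.0600+0.0150 = 0.1350 m
S_min ≈ 0.5000+1.2500+1.6800+0.1350  ⇒  S_min = 713/200 m

S_min = 713/200 m = 3.5650 m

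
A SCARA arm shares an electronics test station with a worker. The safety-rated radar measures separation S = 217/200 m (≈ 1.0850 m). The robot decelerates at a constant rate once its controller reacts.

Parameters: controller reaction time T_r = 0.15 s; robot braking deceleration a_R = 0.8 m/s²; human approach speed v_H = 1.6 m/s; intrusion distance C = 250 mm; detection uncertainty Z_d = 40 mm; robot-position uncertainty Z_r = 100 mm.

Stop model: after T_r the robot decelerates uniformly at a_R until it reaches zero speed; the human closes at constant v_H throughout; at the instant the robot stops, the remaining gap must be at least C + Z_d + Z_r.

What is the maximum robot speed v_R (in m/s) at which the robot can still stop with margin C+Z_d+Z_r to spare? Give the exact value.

quadratic (5/8)·v² + (43/20)·v + (-91/200) = 0
  disc = (43/20)² − 4·(5/8)·(-91/200) = 144/25 ; √disc = 12/5
  v_R = (−(43/20) + 12/5) / (2·(5/8)) = 1/5 m/s
check:
stop time T_s = (1/5)/(4/5) = 0.2500 s
reaction-phase robot travel = 0.2000·0.1500 = 0.0300 m
braking distance = 0.2000²/(2·0.8000) = 0.0250 m
person approaches 1.6000·(0.1500+0.2500) = 0.6400 m
residual clearance needed = 0.2500+0.0400+0.1000 = 0.3900 m
sum ≈ 0.0300+0.0250+0.6400+0.3900 ≈ 1.0850 m = S ✓

v_R_max = 1/5 m/s = 0.2000 m/s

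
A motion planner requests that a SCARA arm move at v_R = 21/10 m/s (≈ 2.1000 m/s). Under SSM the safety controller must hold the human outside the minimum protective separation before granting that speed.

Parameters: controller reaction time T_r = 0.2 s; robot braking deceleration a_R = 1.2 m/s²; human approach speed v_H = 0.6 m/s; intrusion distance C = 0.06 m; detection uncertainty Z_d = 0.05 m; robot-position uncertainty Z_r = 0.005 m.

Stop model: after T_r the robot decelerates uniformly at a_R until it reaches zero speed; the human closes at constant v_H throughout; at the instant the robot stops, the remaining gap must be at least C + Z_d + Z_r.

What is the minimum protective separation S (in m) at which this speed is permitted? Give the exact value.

S_min = 1417/400 m = 3.5425 m

braking lasts T_s = (21/10)/(6/5) = 1.7500 s
robot in T_r: 2.1000·0.2000 = 0.4200 m
robot covers 2.1000·1.7500 − ½·1.2000·1.7500² = 1.8375 m while stopping
person approaches 0.6000·(0.2000+1.7500) = 1.1700 m
C+Z_d+Z_r = 0.0600+0.0500+0.0050 = 0.1150 m
S_min ≈ 0.4200+1.8375+1.1700+0.1150  ⇒  S_min = 1417/400 m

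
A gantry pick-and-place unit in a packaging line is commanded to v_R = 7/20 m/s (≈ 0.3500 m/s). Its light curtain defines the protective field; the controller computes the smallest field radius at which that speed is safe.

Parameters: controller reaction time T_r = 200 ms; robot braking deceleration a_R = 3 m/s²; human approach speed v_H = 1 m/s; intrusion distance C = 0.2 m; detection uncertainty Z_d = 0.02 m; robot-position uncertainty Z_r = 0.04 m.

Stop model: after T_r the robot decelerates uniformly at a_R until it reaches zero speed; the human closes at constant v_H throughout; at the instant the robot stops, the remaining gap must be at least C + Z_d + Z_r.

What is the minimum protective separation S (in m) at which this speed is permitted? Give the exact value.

T_s = v_R/a_R = (7/20)/3 = 0.1167 s
reaction-phase robot travel = 0.3500·0.2000 = 0.0700 m
robot under decel: 0.3500²/(2·3.0000) = 0.0204 m
human closes 1.0000·0.3167 = 0.3167 m
C+Z_d+Z_r = 0.2000+0.0200+0.0400 = 0.2600 m
S_min ≈ 0.0700+0.0204+0.3167+0.2600  ⇒  S_min = 1601/2400 m

S_min = 1601/2400 m = 0.6671 m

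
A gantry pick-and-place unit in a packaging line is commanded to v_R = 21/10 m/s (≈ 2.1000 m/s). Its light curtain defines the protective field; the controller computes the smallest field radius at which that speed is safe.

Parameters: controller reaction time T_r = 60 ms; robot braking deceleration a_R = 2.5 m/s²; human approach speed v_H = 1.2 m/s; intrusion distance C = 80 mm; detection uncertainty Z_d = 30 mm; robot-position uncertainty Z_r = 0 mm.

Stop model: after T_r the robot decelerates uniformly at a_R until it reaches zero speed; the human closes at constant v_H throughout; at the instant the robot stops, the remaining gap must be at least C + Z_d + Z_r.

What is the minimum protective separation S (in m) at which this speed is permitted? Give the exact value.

S_min = 1099/500 m = 2.1980 m

braking lasts T_s = (21/10)/(5/2) = 0.8400 s
robot in T_r: 2.1000·0.0600 = 0.1260 m
braking distance = 2.1000²/(2·2.5000) = 0.8820 m
human closes 1.2000·0.9000 = 1.0800 m
C+Z_d+Z_r = 0.0800+0.0300+0.0000 = 0.1100 m
S_min ≈ 0.1260+0.8820+1.0800+0.1100  ⇒  S_min = 1099/500 m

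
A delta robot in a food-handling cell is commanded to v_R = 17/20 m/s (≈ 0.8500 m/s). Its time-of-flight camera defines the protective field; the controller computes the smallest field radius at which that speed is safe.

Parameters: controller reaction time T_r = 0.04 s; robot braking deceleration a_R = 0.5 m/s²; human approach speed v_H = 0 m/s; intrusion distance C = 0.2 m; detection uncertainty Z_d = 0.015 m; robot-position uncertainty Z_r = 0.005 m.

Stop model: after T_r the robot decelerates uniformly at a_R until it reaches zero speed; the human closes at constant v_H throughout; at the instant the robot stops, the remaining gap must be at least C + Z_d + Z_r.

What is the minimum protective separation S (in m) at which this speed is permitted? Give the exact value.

T_s = v_R/a_R = (17/20)/(1/2) = 1.7000 s
robot in T_r: 0.8500·0.0400 = 0.0340 m
robot covers 0.8500·1.7000 − ½·0.5000·1.7000² = 0.7225 m while stopping
person approaches 0.0000·(0.0400+1.7000) = 0.0000 m
margins: 0.2000+0.0150+0.0050 = 0.2200 m
S_min ≈ 0.0340+0.7225+0.0000+0.2200  ⇒  S_min = 1953/2000 m

S_min = 1953/2000 m = 0.9765 m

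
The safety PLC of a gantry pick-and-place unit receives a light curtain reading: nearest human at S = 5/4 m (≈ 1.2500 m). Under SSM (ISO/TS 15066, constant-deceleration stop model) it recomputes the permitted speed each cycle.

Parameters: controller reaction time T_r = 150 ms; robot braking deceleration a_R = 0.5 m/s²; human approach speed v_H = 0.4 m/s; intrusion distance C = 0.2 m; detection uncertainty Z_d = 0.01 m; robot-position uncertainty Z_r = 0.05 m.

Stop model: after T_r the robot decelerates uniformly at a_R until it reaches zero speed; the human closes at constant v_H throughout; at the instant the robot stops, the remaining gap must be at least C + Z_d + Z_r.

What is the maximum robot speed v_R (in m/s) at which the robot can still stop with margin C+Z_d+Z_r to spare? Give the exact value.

collect terms ⇒ (1)·v_R² + (19/20)·v_R + (-93/100) = 0
  disc = (19/20)² − 4·(1)·(-93/100) = 1849/400 ; √disc = 43/20
  v_R = (−(19/20) + 43/20) / (2·(1)) = 3/5 m/s
check:
stop time T_s = (3/5)/(1/2) = 1.2000 s
reaction-phase robot travel = 0.6000·0.1500 = 0.0900 m
robot covers 0.6000·1.2000 − ½·0.5000·1.2000² = 0.3600 m while stopping
person approaches 0.4000·(0.1500+1.2000) = 0.5400 m
C+Z_d+Z_r = 0.2000+0.0100+0.0500 = 0.2600 m
sum ≈ 0.0900+0.3600+0.5400+0.2600 ≈ 1.2500 m = S ✓

v_R_max = 3/5 m/s = 0.6000 m/s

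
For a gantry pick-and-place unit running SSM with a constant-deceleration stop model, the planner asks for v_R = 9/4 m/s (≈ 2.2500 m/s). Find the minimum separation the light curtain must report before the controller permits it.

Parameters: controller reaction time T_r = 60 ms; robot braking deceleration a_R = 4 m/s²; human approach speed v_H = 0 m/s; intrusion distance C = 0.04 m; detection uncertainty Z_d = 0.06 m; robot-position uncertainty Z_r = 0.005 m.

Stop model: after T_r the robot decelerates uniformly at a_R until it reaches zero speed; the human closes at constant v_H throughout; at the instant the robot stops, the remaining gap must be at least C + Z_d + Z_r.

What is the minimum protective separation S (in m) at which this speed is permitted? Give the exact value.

S_min = 2793/3200 m = 0.8728 m

stop time T_s = (9/4)/4 = 0.5625 s
robot in T_r: 2.2500·0.0600 = 0.1350 m
robot under decel: 2.2500²/(2·4.0000) = 0.6328 m
human over T_r+T_s: 0.0000·(0.0600+0.5625) = 0.0000 m
C+Z_d+Z_r = 0.0400+0.0600+0.0050 = 0.1050 m
S_min ≈ 0.1350+0.6328+0.0000+0.1050  ⇒  S_min = 2793/3200 m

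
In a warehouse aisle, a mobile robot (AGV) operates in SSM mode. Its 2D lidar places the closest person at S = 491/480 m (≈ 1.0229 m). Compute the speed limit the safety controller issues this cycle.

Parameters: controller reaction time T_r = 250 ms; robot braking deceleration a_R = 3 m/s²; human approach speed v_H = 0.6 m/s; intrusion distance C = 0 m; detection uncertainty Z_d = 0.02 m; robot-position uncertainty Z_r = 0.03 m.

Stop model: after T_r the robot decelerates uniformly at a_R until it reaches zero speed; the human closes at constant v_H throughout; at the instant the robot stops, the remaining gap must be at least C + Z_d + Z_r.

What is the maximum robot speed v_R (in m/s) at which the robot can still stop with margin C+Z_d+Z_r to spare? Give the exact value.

v_R_max = 5/4 m/s = 1.2500 m/s

quadratic (1/6)·v² + (9/20)·v + (-79/96) = 0
  disc = (9/20)² − 4·(1/6)·(-79/96) = 169/225 ; √disc = 13/15
  v_R = (−(9/20) + 13/15) / (2·(1/6)) = 5/4 m/s
check:
T_s = v_R/a_R = (5/4)/3 = 0.4167 s
robot in T_r: 1.2500·0.2500 = 0.3125 m
braking distance = 1.2500²/(2·3.0000) = 0.2604 m
person approaches 0.6000·(0.2500+0.4167) = 0.4000 m
margins: 0.0000+0.0200+0.0300 = 0.0500 m
sum ≈ 0.3125+0.2604+0.4000+0.0500 ≈ 1.0229 m = S ✓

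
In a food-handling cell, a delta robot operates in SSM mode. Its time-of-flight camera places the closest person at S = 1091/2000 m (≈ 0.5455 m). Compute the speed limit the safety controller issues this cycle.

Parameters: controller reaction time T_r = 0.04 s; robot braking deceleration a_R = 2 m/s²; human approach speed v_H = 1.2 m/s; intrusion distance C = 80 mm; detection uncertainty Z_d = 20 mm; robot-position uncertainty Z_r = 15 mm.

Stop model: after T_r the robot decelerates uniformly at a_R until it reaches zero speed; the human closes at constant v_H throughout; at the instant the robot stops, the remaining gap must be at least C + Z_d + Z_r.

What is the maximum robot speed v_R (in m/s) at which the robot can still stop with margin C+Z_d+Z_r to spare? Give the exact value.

v_R_max = 1/2 m/s = 0.5000 m/s

at the boundary: (1/4)·v² + (16/25)·v + (-153/400) = 0
  disc = (16/25)² − 4·(1/4)·(-153/400) = 7921/10000 ; √disc = 89/100
  v_R = (−(16/25) + 89/100) / (2·(1/4)) = 1/2 m/s
check:
stop time T_s = (1/2)/2 = 0.2500 s
robot covers v_R·T_r = 0.5000·0.0400 = 0.0200 m before braking
braking distance = 0.5000²/(2·2.0000) = 0.0625 m
human over T_r+T_s: 1.2000·(0.0400+0.2500) = 0.3480 m
margins: 0.0800+0.0200+0.0150 = 0.1150 m
sum ≈ 0.0200+0.0625+0.3480+0.1150 ≈ 0.5455 m = S ✓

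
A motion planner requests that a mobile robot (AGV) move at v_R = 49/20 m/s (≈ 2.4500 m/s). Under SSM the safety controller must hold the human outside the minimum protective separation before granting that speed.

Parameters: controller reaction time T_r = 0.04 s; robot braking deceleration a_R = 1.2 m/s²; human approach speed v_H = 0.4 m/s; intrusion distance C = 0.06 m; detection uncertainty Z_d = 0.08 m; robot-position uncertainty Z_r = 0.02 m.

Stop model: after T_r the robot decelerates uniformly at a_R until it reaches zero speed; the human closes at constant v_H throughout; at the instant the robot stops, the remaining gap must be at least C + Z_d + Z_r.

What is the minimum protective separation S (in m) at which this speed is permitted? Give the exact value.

stop time T_s = (49/20)/(6/5) = 2.0417 s
robot in T_r: 2.4500·0.0400 = 0.0980 m
robot covers 2.4500·2.0417 − ½·1.2000·2.0417² = 2.5010 m while stopping
human closes 0.4000·2.0817 = 0.8327 m
residual clearance needed = 0.0600+0.0800+0.0200 = 0.1600 m
S_min ≈ 0.0980+2.5010+0.8327+0.1600  ⇒  S_min = 86201/24000 m

S_min = 86201/24000 m = 3.5917 m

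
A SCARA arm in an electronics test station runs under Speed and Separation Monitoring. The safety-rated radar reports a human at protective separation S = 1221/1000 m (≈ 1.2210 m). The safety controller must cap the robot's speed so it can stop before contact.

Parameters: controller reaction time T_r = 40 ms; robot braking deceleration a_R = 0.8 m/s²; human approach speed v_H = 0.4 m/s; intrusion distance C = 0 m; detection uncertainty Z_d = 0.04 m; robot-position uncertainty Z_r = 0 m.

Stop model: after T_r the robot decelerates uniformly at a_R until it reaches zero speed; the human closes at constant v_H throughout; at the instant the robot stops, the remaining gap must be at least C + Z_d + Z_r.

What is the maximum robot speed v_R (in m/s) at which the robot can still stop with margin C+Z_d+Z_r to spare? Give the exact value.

v_R_max = 1 m/s = 1.0000 m/s

quadratic (5/8)·v² + (27/50)·v + (-233/200) = 0
  disc = (27/50)² − 4·(5/8)·(-233/200) = 32041/10000 ; √disc = 179/100
  v_R = (−(27/50) + 179/100) / (2·(5/8)) = 1 m/s
check:
T_s = v_R/a_R = 1/(4/5) = 1.2500 s
reaction-phase robot travel = 1.0000·0.0400 = 0.0400 m
braking distance = 1.0000²/(2·0.8000) = 0.6250 m
human over T_r+T_s: 0.4000·(0.0400+1.2500) = 0.5160 m
margins: 0.0000+0.0400+0.0000 = 0.0400 m
sum ≈ 0.0400+0.6250+0.5160+0.0400 ≈ 1.2210 m = S ✓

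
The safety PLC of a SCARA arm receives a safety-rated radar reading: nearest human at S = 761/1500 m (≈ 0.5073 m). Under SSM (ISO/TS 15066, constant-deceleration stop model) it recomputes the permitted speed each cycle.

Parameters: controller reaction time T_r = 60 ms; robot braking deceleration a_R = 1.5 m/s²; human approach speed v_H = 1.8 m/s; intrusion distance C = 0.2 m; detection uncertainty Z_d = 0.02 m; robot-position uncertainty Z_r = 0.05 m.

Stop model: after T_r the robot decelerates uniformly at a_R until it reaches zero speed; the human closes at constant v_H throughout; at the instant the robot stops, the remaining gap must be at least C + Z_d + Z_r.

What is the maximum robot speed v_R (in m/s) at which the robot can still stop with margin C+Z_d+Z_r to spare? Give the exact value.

v_R_max = 1/10 m/s = 0.1000 m/s

at the boundary: (1/3)·v² + (63/50)·v + (-97/750) = 0
  disc = (63/50)² − 4·(1/3)·(-97/750) = 39601/22500 ; √disc = 199/150
  v_R = (−(63/50) + 199/150) / (2·(1/3)) = 1/10 m/s
check:
stop time T_s = (1/10)/(3/2) = 0.0667 s
reaction-phase robot travel = 0.1000·0.0600 = 0.0060 m
robot under decel: 0.1000²/(2·1.5000) = 0.0033 m
human closes 1.8000·0.1267 = 0.2280 m
residual clearance needed = 0.2000+0.0200+0.0500 = 0.2700 m
sum ≈ 0.0060+0.0033+0.2280+0.2700 ≈ 0.5073 m = S ✓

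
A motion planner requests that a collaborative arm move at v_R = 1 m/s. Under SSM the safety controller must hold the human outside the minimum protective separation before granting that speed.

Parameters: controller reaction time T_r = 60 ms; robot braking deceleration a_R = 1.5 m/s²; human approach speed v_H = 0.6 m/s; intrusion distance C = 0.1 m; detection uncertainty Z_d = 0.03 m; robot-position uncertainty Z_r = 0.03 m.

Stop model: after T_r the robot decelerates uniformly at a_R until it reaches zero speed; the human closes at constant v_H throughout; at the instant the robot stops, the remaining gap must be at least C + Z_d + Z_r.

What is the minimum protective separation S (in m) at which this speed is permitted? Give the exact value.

T_s = v_R/a_R = 1/(3/2) = 0.6667 s
reaction-phase robot travel = 1.0000·0.0600 = 0.0600 m
robot under decel: 1.0000²/(2·1.5000) = 0.3333 m
person approaches 0.6000·(0.0600+0.6667) = 0.4360 m
margins: 0.1000+0.0300+0.0300 = 0.1600 m
S_min ≈ 0.0600+0.3333+0.4360+0.1600  ⇒  S_min = 371/375 m

S_min = 371/375 m = 0.9893 m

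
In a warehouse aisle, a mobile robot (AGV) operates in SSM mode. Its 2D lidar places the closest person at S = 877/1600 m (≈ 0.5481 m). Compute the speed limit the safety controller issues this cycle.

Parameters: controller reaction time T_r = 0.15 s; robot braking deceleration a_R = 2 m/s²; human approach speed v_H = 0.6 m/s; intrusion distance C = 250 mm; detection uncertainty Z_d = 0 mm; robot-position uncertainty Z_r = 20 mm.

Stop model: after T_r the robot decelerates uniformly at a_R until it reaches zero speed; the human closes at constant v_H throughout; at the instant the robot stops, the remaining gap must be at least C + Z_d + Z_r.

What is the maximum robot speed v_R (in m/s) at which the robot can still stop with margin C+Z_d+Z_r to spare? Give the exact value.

collect terms ⇒ (1/4)·v_R² + (9/20)·v_R + (-301/1600) = 0
  disc = (9/20)² − 4·(1/4)·(-301/1600) = 25/64 ; √disc = 5/8
  v_R = (−(9/20) + 5/8) / (2·(1/4)) = 7/20 m/s
check:
T_s = v_R/a_R = (7/20)/2 = 0.1750 s
robot in T_r: 0.3500·0.1500 = 0.0525 m
braking distance = 0.3500²/(2·2.0000) = 0.0306 m
human closes 0.6000·0.3250 = 0.1950 m
C+Z_d+Z_r = 0.2500+0.0000+0.0200 = 0.2700 m
sum ≈ 0.0525+0.0306+0.1950+0.2700 ≈ 0.5481 m = S ✓

v_R_max = 7/20 m/s = 0.3500 m/s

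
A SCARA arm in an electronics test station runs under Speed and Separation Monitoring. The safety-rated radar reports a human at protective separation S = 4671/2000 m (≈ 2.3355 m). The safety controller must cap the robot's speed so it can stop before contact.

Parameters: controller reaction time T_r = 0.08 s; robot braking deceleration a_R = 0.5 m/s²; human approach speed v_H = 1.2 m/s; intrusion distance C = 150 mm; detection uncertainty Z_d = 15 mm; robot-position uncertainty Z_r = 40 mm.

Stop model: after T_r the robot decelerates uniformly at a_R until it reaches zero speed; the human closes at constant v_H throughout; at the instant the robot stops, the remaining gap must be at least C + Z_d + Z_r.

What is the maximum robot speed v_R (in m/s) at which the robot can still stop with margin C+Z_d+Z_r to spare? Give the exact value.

v_R_max = 13/20 m/s = 0.6500 m/s

at the boundary: (1)·v² + (62/25)·v + (-4069/2000) = 0
  disc = (62/25)² − 4·(1)·(-4069/2000) = 35721/2500 ; √disc = 189/50
  v_R = (−(62/25) + 189/50) / (2·(1)) = 13/20 m/s
check:
braking lasts T_s = (13/20)/(1/2) = 1.3000 s
reaction-phase robot travel = 0.6500·0.0800 = 0.0520 m
braking distance = 0.6500²/(2·0.5000) = 0.4225 m
human over T_r+T_s: 1.2000·(0.0800+1.3000) = 1.6560 m
residual clearance needed = 0.1500+0.0150+0.0400 = 0.2050 m
sum ≈ 0.0520+0.4225+1.6560+0.2050 ≈ 2.3355 m = S ✓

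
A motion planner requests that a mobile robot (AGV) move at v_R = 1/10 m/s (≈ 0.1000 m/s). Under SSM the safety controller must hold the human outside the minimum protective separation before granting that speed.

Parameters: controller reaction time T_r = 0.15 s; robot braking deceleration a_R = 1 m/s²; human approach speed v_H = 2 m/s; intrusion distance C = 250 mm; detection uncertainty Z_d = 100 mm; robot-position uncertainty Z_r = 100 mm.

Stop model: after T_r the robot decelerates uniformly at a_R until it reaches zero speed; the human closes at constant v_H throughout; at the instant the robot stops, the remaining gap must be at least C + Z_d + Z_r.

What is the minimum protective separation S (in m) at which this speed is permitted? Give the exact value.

braking lasts T_s = (1/10)/1 = 0.1000 s
reaction-phase robot travel = 0.1000·0.1500 = 0.0150 m
braking distance = 0.1000²/(2·1.0000) = 0.0050 m
person approaches 2.0000·(0.1500+0.1000) = 0.5000 m
C+Z_d+Z_r = 0.2500+0.1000+0.1000 = 0.4500 m
S_min ≈ 0.0150+0.0050+0.5000+0.4500  ⇒  S_min = 97/100 m

S_min = 97/100 m = 0.9700 m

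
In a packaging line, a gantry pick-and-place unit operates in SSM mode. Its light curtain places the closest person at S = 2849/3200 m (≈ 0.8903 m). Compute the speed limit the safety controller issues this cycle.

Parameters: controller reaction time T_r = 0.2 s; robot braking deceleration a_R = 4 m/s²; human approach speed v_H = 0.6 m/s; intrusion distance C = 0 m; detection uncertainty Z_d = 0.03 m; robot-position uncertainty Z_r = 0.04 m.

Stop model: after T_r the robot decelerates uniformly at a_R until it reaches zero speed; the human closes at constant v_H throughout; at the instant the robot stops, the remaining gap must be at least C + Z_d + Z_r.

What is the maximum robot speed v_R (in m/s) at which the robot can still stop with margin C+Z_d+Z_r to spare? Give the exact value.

v_R_max = 27/20 m/s = 1.3500 m/s

at the boundary: (1/8)·v² + (7/20)·v + (-2241/3200) = 0
  disc = (7/20)² − 4·(1/8)·(-2241/3200) = 121/256 ; √disc = 11/16
  v_R = (−(7/20) + 11/16) / (2·(1/8)) = 27/20 m/s
check:
T_s = v_R/a_R = (27/20)/4 = 0.3375 s
reaction-phase robot travel = 1.3500·0.2000 = 0.2700 m
braking distance = 1.3500²/(2·4.0000) = 0.2278 m
person approaches 0.6000·(0.2000+0.3375) = 0.3225 m
residual clearance needed = 0.0000+0.0300+0.0400 = 0.0700 m
sum ≈ 0.2700+0.2278+0.3225+0.0700 ≈ 0.8903 m = S ✓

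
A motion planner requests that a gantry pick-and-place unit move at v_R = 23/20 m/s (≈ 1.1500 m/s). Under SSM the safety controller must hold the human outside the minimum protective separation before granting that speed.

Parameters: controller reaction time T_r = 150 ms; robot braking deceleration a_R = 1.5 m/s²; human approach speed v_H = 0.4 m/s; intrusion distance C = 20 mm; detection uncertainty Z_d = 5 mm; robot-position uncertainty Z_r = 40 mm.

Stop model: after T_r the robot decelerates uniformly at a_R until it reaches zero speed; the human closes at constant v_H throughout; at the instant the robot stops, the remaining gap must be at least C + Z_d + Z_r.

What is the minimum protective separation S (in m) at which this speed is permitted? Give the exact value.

stop time T_s = (23/20)/(3/2) = 0.7667 s
robot covers v_R·T_r = 1.1500·0.1500 = 0.1725 m before braking
braking distance = 1.1500²/(2·1.5000) = 0.4408 m
person approaches 0.4000·(0.1500+0.7667) = 0.3667 m
C+Z_d+Z_r = 0.0200+0.0050+0.0400 = 0.0650 m
S_min ≈ 0.1725+0.4408+0.3667+0.0650  ⇒  S_min = 209/200 m

S_min = 209/200 m = 1.0450 m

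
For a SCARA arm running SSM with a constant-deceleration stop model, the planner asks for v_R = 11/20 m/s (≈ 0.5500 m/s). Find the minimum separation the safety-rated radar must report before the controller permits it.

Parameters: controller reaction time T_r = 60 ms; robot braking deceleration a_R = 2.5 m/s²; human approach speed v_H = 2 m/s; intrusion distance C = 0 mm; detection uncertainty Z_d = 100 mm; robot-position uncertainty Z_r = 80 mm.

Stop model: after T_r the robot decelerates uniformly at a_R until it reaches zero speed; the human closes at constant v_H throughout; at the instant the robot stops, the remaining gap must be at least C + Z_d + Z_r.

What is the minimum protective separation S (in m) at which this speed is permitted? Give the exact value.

S_min = 1667/2000 m = 0.8335 m

braking lasts T_s = (11/20)/(5/2) = 0.2200 s
reaction-phase robot travel = 0.5500·0.0600 = 0.0330 m
robot covers 0.5500·0.2200 − ½·2.5000·0.2200² = 0.0605 m while stopping
person approaches 2.0000·(0.0600+0.2200) = 0.5600 m
margins: 0.0000+0.1000+0.0800 = 0.1800 m
S_min ≈ 0.0330+0.0605+0.5600+0.1800  ⇒  S_min = 1667/2000 m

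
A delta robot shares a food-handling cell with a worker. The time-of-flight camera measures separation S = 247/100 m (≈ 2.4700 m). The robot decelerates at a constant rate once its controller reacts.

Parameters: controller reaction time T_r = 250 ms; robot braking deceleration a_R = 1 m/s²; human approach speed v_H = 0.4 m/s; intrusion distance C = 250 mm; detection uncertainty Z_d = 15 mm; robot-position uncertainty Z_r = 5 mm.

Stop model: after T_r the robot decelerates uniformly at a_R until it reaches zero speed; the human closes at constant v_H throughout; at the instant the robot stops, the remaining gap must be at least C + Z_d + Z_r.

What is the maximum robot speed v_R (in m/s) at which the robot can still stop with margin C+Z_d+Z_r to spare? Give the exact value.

v_R_max = 3/2 m/s = 1.5000 m/s

quadratic (1/2)·v² + (13/20)·v + (-21/10) = 0
  disc = (13/20)² − 4·(1/2)·(-21/10) = 1849/400 ; √disc = 43/20
  v_R = (−(13/20) + 43/20) / (2·(1/2)) = 3/2 m/s
check:
T_s = v_R/a_R = (3/2)/1 = 1.5000 s
reaction-phase robot travel = 1.5000·0.2500 = 0.3750 m
braking distance = 1.5000²/(2·1.0000) = 1.1250 m
human over T_r+T_s: 0.4000·(0.2500+1.5000) = 0.7000 m
margins: 0.2500+0.0150+0.0050 = 0.2700 m
sum ≈ 0.3750+1.1250+0.7000+0.2700 ≈ 2.4700 m = S ✓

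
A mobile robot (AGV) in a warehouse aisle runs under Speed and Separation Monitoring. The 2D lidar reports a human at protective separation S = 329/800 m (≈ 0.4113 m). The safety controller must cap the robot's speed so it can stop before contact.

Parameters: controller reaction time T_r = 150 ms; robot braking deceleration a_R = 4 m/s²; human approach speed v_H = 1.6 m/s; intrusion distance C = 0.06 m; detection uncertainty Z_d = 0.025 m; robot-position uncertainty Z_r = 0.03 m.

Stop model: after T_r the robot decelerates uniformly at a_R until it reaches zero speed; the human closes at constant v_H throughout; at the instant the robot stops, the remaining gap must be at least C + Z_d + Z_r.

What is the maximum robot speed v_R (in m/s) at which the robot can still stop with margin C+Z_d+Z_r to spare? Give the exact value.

v_R_max = 1/10 m/s = 0.1000 m/s

quadratic (1/8)·v² + (11/20)·v + (-9/160) = 0
  disc = (11/20)² − 4·(1/8)·(-9/160) = 529/1600 ; √disc = 23/40
  v_R = (−(11/20) + 23/40) / (2·(1/8)) = 1/10 m/s
check:
braking lasts T_s = (1/10)/4 = 0.0250 s
robot in T_r: 0.1000·0.1500 = 0.0150 m
robot covers 0.1000·0.0250 − ½·4.0000·0.0250² = 0.0013 m while stopping
human closes 1.6000·0.1750 = 0.2800 m
margins: 0.0600+0.0250+0.0300 = 0.1150 m
sum ≈ 0.0150+0.0013+0.2800+0.1150 ≈ 0.4113 m = S ✓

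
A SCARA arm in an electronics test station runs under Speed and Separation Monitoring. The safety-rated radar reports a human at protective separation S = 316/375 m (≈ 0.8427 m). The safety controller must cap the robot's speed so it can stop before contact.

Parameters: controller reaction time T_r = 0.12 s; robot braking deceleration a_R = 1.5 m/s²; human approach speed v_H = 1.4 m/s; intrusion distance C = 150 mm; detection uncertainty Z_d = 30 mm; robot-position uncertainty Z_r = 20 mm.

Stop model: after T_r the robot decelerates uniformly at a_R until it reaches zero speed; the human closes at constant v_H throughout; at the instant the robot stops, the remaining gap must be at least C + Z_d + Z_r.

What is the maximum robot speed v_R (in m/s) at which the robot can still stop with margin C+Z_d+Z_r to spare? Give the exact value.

collect terms ⇒ (1/3)·v_R² + (79/75)·v_R + (-178/375) = 0
  disc = (79/75)² − 4·(1/3)·(-178/375) = 1089/625 ; √disc = 33/25
  v_R = (−(79/75) + 33/25) / (2·(1/3)) = 2/5 m/s
check:
stop time T_s = (2/5)/(3/2) = 0.2667 s
robot covers v_R·T_r = 0.4000·0.1200 = 0.0480 m before braking
braking distance = 0.4000²/(2·1.5000) = 0.0533 m
person approaches 1.4000·(0.1200+0.2667) = 0.5413 m
margins: 0.1500+0.0300+0.0200 = 0.2000 m
sum ≈ 0.0480+0.0533+0.5413+0.2000 ≈ 0.8427 m = S ✓

v_R_max = 2/5 m/s = 0.4000 m/s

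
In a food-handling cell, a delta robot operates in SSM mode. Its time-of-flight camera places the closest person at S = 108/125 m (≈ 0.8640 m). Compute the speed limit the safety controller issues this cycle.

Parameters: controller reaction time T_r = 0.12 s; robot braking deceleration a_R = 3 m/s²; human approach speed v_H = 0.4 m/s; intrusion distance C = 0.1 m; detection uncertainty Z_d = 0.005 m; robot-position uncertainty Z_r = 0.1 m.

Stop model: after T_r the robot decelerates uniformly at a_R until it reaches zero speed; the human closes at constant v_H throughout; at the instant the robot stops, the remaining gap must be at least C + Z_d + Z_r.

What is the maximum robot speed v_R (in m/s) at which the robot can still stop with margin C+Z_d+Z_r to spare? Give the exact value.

collect terms ⇒ (1/6)·v_R² + (19/75)·v_R + (-611/1000) = 0
  disc = (19/75)² − 4·(1/6)·(-611/1000) = 10609/22500 ; √disc = 103/150
  v_R = (−(19/75) + 103/150) / (2·(1/6)) = 13/10 m/s
check:
stop time T_s = (13/10)/3 = 0.4333 s
robot covers v_R·T_r = 1.3000·0.1200 = 0.1560 m before braking
robot covers 1.3000·0.4333 − ½·3.0000·0.4333² = 0.2817 m while stopping
human over T_r+T_s: 0.4000·(0.1200+0.4333) = 0.2213 m
residual clearance needed = 0.1000+0.0050+0.1000 = 0.2050 m
sum ≈ 0.1560+0.2817+0.2213+0.2050 ≈ 0.8640 m = S ✓

v_R_max = 13/10 m/s = 1.3000 m/s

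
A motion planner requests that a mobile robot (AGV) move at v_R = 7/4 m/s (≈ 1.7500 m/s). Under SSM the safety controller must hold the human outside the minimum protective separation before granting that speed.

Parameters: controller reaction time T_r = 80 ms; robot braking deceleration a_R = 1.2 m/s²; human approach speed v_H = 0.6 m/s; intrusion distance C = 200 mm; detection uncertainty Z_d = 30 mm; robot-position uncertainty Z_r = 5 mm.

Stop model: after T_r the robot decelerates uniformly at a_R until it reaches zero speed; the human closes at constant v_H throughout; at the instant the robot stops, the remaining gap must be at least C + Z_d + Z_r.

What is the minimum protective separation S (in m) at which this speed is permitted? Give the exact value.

S_min = 61777/24000 m = 2.5740 m

braking lasts T_s = (7/4)/(6/5) = 1.4583 s
robot in T_r: 1.7500·0.0800 = 0.1400 m
robot under decel: 1.7500²/(2·1.2000) = 1.2760 m
human closes 0.6000·1.5383 = 0.9230 m
margins: 0.2000+0.0300+0.0050 = 0.2350 m
S_min ≈ 0.1400+1.2760+0.9230+0.2350  ⇒  S_min = 61777/24000 m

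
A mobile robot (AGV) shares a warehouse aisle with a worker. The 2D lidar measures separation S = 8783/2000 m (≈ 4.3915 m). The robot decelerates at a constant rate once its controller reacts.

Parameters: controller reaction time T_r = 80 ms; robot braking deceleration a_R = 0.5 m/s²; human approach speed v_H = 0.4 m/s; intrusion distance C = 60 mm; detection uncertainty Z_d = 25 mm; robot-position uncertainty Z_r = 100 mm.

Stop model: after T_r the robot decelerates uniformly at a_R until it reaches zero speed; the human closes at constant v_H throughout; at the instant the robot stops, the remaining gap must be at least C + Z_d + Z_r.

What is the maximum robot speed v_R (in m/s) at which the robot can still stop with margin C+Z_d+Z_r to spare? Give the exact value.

quadratic (1)·v² + (22/25)·v + (-8349/2000) = 0
  disc = (22/25)² − 4·(1)·(-8349/2000) = 43681/2500 ; √disc = 209/50
  v_R = (−(22/25) + 209/50) / (2·(1)) = 33/20 m/s
check:
braking lasts T_s = (33/20)/(1/2) = 3.3000 s
robot covers v_R·T_r = 1.6500·0.0800 = 0.1320 m before braking
robot under decel: 1.6500²/(2·0.5000) = 2.7225 m
human over T_r+T_s: 0.4000·(0.0800+3.3000) = 1.3520 m
C+Z_d+Z_r = 0.0600+0.0250+0.1000 = 0.1850 m
sum ≈ 0.1320+2.7225+1.3520+0.1850 ≈ 4.3915 m = S ✓

v_R_max = 33/20 m/s = 1.6500 m/s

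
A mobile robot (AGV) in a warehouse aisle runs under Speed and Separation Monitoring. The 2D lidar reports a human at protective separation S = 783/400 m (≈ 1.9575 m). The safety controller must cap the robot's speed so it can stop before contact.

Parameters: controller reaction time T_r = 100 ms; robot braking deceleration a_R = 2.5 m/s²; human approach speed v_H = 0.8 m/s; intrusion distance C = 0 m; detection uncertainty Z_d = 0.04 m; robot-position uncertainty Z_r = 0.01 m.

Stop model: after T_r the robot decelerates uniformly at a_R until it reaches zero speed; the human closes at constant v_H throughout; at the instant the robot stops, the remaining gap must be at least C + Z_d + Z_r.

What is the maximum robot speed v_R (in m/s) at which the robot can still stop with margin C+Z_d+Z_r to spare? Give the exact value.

v_R_max = 43/20 m/s = 2.1500 m/s

collect terms ⇒ (1/5)·v_R² + (21/50)·v_R + (-731/400) = 0
  disc = (21/50)² − 4·(1/5)·(-731/400) = 1024/625 ; √disc = 32/25
  v_R = (−(21/50) + 32/25) / (2·(1/5)) = 43/20 m/s
check:
T_s = v_R/a_R = (43/20)/(5/2) = 0.8600 s
robot covers v_R·T_r = 2.1500·0.1000 = 0.2150 m before braking
robot covers 2.1500·0.8600 − ½·2.5000·0.8600² = 0.9245 m while stopping
human over T_r+T_s: 0.8000·(0.1000+0.8600) = 0.7680 m
margins: 0.0000+0.0400+0.0100 = 0.0500 m
sum ≈ 0.2150+0.9245+0.7680+0.0500 ≈ 1.9575 m = S ✓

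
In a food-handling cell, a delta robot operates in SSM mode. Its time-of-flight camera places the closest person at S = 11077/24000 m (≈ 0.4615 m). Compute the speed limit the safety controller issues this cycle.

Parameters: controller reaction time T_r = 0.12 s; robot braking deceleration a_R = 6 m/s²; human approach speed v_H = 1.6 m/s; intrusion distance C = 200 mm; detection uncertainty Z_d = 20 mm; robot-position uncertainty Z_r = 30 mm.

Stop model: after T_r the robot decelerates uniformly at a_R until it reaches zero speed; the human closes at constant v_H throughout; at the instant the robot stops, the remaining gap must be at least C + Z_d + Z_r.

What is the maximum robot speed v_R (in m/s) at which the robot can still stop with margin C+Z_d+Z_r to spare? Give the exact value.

at the boundary: (1/12)·v² + (29/75)·v + (-469/24000) = 0
  disc = (29/75)² − 4·(1/12)·(-469/24000) = 6241/40000 ; √disc = 79/200
  v_R = (−(29/75) + 79/200) / (2·(1/12)) = 1/20 m/s
check:
T_s = v_R/a_R = (1/20)/6 = 0.0083 s
robot covers v_R·T_r = 0.0500·0.1200 = 0.0060 m before braking
robot covers 0.0500·0.0083 − ½·6.0000·0.0083² = 0.0002 m while stopping
human over T_r+T_s: 1.6000·(0.1200+0.0083) = 0.2053 m
residual clearance needed = 0.2000+0.0200+0.0300 = 0.2500 m
sum ≈ 0.0060+0.0002+0.2053+0.2500 ≈ 0.4615 m = S ✓

v_R_max = 1/20 m/s = 0.0500 m/s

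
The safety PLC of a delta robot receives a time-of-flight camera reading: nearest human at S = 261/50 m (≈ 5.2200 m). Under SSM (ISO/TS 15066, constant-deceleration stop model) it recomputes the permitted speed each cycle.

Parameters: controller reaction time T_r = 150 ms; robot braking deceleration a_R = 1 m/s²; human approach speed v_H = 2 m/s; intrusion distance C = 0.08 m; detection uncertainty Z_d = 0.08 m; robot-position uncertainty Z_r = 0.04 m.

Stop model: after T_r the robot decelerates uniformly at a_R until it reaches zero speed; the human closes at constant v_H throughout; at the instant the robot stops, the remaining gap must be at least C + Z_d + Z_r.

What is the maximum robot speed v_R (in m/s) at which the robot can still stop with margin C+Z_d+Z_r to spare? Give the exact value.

v_R_max = 8/5 m/s = 1.6000 m/s

collect terms ⇒ (1/2)·v_R² + (43/20)·v_R + (-118/25) = 0
  disc = (43/20)² − 4·(1/2)·(-118/25) = 225/16 ; √disc = 15/4
  v_R = (−(43/20) + 15/4) / (2·(1/2)) = 8/5 m/s
check:
stop time T_s = (8/5)/1 = 1.6000 s
robot covers v_R·T_r = 1.6000·0.1500 = 0.2400 m before braking
robot covers 1.6000·1.6000 − ½·1.0000·1.6000² = 1.2800 m while stopping
human closes 2.0000·1.7500 = 3.5000 m
margins: 0.0800+0.0800+0.0400 = 0.2000 m
sum ≈ 0.2400+1.2800+3.5000+0.2000 ≈ 5.2200 m = S ✓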